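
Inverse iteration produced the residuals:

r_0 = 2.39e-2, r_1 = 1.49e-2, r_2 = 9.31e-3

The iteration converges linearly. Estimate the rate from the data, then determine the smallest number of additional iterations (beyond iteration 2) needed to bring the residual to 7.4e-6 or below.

Rate ρ ≈ r_2/r_1 = 9.31e-3/1.49e-2 = 0.6248.
After j more steps, r_{2+j} ≈ 9.31e-3·ρ^j; need ρ^j ≤ 7.4e-6/9.31e-3 = 0.000794844.
j ≥ ln(0.000794844)/ln(0.6248) = -7.1374/-0.47032 = 15.176.
So 16 more iterations are needed.

16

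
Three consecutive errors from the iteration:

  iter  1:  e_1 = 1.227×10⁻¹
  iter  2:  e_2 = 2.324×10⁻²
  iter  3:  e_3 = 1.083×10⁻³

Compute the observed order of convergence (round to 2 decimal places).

1.84

p ≈ ln(e_3/e_2) / ln(e_2/e_1)
  = ln(1.083×10⁻³/2.324×10⁻²) / ln(2.324×10⁻²/1.227×10⁻¹)
  = ln(0.0466007) / ln(0.189405)
  = -3.06614 / -1.66387 ≈ 1.84278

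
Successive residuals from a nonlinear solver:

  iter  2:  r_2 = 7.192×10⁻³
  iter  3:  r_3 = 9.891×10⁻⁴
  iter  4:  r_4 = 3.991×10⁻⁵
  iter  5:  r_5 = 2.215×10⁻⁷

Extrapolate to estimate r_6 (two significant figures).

5.0e-11

First estimate the order: p ≈ ln(r_5/r_4) / ln(r_4/r_3) = ln(2.215×10⁻⁷/3.991×10⁻⁵)/ln(3.991×10⁻⁵/9.891×10⁻⁴) = ln(0.00554999)/ln(0.0403498) ≈ 1.6180.
Then r_6 ≈ r_5·(r_5/r_4)^p = 2.215×10⁻⁷·(0.00554999)^1.6180 = 2.215×10⁻⁷·0.000224009 ≈ 4.962e-11.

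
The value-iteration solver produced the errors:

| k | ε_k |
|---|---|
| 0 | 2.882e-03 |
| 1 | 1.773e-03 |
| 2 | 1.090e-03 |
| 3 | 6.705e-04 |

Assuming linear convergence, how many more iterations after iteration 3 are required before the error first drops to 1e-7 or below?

Rate ρ ≈ ε_3/ε_2 = 6.705e-04/1.090e-03 = 0.6151.
After j more steps, ε_{3+j} ≈ 6.705e-04·ρ^j; need ρ^j ≤ 1e-7/6.705e-04 = 0.000149142.
j ≥ ln(0.000149142)/ln(0.6151) = -8.8106/-0.48597 = 18.130.
So 19 more iterations are needed.

19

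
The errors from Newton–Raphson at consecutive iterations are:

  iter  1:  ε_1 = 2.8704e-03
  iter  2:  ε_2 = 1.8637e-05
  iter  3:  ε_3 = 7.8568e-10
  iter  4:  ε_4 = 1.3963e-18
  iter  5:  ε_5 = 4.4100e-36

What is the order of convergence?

Consecutive ratios: ε_5/ε_4 = 4.4100e-36/1.3963e-18 = 3.15835e-18, ε_4/ε_3 = 1.3963e-18/7.8568e-10 = 1.77719e-09.
p ≈ ln(3.15835e-18)/ln(1.77719e-09) = -40.2965/-20.1482 ≈ 2.00.
So the convergence is quadratic (order 2).

2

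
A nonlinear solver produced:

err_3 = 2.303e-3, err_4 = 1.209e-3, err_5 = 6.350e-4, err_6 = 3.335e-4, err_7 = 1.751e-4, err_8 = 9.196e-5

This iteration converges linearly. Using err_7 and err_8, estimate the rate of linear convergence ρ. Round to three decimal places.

0.525

ρ ≈ err_8/err_7 = 9.196e-5/1.751e-4 = 0.52519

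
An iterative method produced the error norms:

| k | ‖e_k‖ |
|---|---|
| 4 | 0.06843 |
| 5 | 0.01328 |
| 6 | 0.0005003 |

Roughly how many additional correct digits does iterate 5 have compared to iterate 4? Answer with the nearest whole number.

Digits gained ≈ log₁₀(‖e_4‖/‖e_5‖) = log₁₀(0.06843/0.01328) = log₁₀(5.15286) ≈ 0.712.

1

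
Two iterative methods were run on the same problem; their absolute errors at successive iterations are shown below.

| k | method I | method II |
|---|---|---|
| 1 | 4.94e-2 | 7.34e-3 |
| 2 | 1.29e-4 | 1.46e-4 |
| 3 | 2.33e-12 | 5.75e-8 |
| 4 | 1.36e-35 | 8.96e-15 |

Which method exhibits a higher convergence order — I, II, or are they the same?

Method I: p ≈ ln(1.36e-35/2.33e-12)/ln(2.33e-12/1.29e-4) ≈ 3.00.
Method II: p ≈ ln(8.96e-15/5.75e-8)/ln(5.75e-8/1.46e-4) ≈ 2.00.
Method I has the higher order (≈3.0 vs ≈2.0).

I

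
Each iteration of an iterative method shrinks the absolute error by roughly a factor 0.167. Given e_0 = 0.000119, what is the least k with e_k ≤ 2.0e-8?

5

After k steps, e_k ≈ 0.000119·0.167^k.
Need 0.167^k ≤ 2.0e-8/0.000119 = 0.000168067.
k ≥ ln(0.000168067)/ln(0.167) = -8.6911/-1.78976 = 4.856.
Smallest integer k = 5.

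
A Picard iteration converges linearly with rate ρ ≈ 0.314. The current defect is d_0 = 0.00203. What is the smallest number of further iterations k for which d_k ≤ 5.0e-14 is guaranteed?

22

After k steps, d_k ≈ 0.00203·0.314^k.
Need 0.314^k ≤ 5.0e-14/0.00203 = 2.46305e-11.
k ≥ ln(2.46305e-11)/ln(0.314) = -24.4270/-1.15836 = 21.088.
Smallest integer k = 22.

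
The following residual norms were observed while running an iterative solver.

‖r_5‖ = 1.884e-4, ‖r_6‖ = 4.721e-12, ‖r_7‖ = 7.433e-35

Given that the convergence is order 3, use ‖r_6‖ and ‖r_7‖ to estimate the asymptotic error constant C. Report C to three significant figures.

0.706

C ≈ ‖r_7‖ / ‖r_6‖^3
  = 7.433e-35 / (4.721e-12)^3
  = 7.433e-35 / 1.05221e-34 ≈ 0.70642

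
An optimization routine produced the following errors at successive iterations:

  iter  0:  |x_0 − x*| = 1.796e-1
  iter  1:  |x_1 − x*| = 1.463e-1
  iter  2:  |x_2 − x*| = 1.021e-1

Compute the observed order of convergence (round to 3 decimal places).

1.754

p ≈ ln(|x_2 − x*|/|x_1 − x*|) / ln(|x_1 − x*|/|x_0 − x*|)
  = ln(1.021e-1/1.463e-1) / ln(1.463e-1/1.796e-1)
  = ln(0.697881) / ln(0.814588)
  = -0.359707 / -0.205073 ≈ 1.754044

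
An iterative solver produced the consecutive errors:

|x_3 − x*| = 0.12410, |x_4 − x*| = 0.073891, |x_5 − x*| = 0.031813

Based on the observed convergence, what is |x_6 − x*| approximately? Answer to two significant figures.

8.1e-3

First estimate the order: p ≈ ln(|x_5 − x*|/|x_4 − x*|) / ln(|x_4 − x*|/|x_3 − x*|) = ln(0.031813/0.073891)/ln(0.073891/0.12410) = ln(0.43054)/ln(0.595415) ≈ 1.6253.
Then |x_6 − x*| ≈ |x_5 − x*|·(|x_5 − x*|/|x_4 − x*|)^p = 0.031813·(0.43054)^1.6253 = 0.031813·0.254192 ≈ 0.008087.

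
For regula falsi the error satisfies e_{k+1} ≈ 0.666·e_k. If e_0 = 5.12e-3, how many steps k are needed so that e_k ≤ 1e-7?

27

After k steps, e_k ≈ 5.12e-3·0.666^k.
Need 0.666^k ≤ 1e-7/5.12e-3 = 1.95312e-05.
k ≥ ln(1.95312e-05)/ln(0.666) = -10.8435/-0.40647 = 26.677.
Smallest integer k = 27.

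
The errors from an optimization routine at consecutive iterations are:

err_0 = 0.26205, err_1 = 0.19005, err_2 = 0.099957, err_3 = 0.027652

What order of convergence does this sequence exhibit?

Consecutive ratios: err_3/err_2 = 0.027652/0.099957 = 0.276639, err_2/err_1 = 0.099957/0.19005 = 0.525951.
p ≈ ln(0.276639)/ln(0.525951) = -1.2850/-0.6425 ≈ 2.00.
So the convergence is quadratic (order 2).

2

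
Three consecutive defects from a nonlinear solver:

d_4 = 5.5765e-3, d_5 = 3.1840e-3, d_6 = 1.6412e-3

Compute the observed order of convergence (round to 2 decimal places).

p ≈ ln(d_6/d_5) / ln(d_5/d_4)
  = ln(1.6412e-3/3.1840e-3) / ln(3.1840e-3/5.5765e-3)
  = ln(0.515452) / ln(0.570967)
  = -0.66271 / -0.56042 ≈ 1.18252

1.18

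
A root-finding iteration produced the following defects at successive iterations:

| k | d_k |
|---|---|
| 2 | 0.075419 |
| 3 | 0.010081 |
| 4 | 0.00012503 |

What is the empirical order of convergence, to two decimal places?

p ≈ ln(d_4/d_3) / ln(d_3/d_2)
  = ln(0.00012503/0.010081) / ln(0.010081/0.075419)
  = ln(0.0124025) / ln(0.133667)
  = -4.38986 / -2.01240 ≈ 2.18141

2.18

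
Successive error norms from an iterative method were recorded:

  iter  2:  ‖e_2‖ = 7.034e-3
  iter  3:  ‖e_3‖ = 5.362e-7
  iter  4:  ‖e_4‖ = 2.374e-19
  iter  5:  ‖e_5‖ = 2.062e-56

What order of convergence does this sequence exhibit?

3

Consecutive ratios: ‖e_5‖/‖e_4‖ = 2.062e-56/2.374e-19 = 8.68576e-38, ‖e_4‖/‖e_3‖ = 2.374e-19/5.362e-7 = 4.42745e-13.
p ≈ ln(8.68576e-38)/ln(4.42745e-13) = -85.3365/-28.4458 ≈ 3.00.
So the convergence is cubic (order 3).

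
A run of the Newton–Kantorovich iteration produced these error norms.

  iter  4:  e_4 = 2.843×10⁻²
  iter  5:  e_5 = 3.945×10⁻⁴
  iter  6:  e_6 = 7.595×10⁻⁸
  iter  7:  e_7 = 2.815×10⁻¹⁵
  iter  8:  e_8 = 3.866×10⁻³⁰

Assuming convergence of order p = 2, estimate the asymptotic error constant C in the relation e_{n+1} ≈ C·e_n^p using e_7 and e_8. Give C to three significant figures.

0.488

C ≈ e_8 / e_7^2
  = 3.866×10⁻³⁰ / (2.815×10⁻¹⁵)^2
  = 3.866×10⁻³⁰ / 7.92423e-30 ≈ 0.48787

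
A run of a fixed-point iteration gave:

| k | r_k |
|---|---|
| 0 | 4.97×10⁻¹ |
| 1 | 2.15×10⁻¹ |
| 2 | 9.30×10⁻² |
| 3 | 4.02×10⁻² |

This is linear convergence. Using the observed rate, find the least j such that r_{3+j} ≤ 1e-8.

19

Rate ρ ≈ r_3/r_2 = 4.02×10⁻²/9.30×10⁻² = 0.4323.
After j more steps, r_{3+j} ≈ 4.02×10⁻²·ρ^j; need ρ^j ≤ 1e-8/4.02×10⁻² = 2.48756e-07.
j ≥ ln(2.48756e-07)/ln(0.4323) = -15.2068/-0.83864 = 18.133.
So 19 more iterations are needed.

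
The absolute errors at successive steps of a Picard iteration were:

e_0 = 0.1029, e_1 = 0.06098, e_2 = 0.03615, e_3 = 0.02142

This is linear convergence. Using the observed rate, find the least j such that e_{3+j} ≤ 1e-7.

24

Rate ρ ≈ e_3/e_2 = 0.02142/0.03615 = 0.5925.
After j more steps, e_{3+j} ≈ 0.02142·ρ^j; need ρ^j ≤ 1e-7/0.02142 = 4.66853e-06.
j ≥ ln(4.66853e-06)/ln(0.5925) = -12.2747/-0.52340 = 23.452.
So 24 more iterations are needed.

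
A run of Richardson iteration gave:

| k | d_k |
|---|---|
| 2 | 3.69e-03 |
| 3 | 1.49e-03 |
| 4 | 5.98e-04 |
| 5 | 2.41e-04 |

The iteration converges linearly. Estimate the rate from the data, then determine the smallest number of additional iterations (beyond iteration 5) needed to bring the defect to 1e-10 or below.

Rate ρ ≈ d_5/d_4 = 2.41e-04/5.98e-04 = 0.4030.
After j more steps, d_{5+j} ≈ 2.41e-04·ρ^j; need ρ^j ≤ 1e-10/2.41e-04 = 4.14938e-07.
j ≥ ln(4.14938e-07)/ln(0.4030) = -14.6951/-0.90882 = 16.169.
So 17 more iterations are needed.

17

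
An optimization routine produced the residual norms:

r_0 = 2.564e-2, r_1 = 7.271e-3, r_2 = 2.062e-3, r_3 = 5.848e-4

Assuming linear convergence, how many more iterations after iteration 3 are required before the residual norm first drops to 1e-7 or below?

7

Rate ρ ≈ r_3/r_2 = 5.848e-4/2.062e-3 = 0.2836.
After j more steps, r_{3+j} ≈ 5.848e-4·ρ^j; need ρ^j ≤ 1e-7/5.848e-4 = 0.000170999.
j ≥ ln(0.000170999)/ln(0.2836) = -8.6739/-1.26019 = 6.883.
So 7 more iterations are needed.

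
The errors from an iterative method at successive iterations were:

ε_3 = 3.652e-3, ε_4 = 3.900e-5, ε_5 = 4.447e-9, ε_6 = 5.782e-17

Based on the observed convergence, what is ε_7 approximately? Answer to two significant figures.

9.8e-33

First estimate the order: p ≈ ln(ε_6/ε_5) / ln(ε_5/ε_4) = ln(5.782e-17/4.447e-9)/ln(4.447e-9/3.900e-5) = ln(1.3002e-08)/ln(0.000114026) ≈ 2.0000.
Then ε_7 ≈ ε_6·(ε_6/ε_5)^p = 5.782e-17·(1.3002e-08)^2.0000 = 5.782e-17·1.69052e-16 ≈ 9.775e-33.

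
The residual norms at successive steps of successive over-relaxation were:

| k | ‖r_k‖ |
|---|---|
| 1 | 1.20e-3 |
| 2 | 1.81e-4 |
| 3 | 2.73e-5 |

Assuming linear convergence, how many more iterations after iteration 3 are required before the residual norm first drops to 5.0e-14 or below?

Rate ρ ≈ ‖r_3‖/‖r_2‖ = 2.73e-5/1.81e-4 = 0.1508.
After j more steps, ‖r_{3+j}‖ ≈ 2.73e-5·ρ^j; need ρ^j ≤ 5.0e-14/2.73e-5 = 1.8315e-09.
j ≥ ln(1.8315e-09)/ln(0.1508) = -20.1181/-1.89180 = 10.634.
So 11 more iterations are needed.

11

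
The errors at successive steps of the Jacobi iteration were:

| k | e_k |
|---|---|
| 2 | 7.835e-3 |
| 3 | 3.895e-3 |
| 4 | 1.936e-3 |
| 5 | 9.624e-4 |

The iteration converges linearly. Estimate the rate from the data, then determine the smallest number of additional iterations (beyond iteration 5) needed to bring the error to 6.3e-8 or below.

14

Rate ρ ≈ e_5/e_4 = 9.624e-4/1.936e-3 = 0.4971.
After j more steps, e_{5+j} ≈ 9.624e-4·ρ^j; need ρ^j ≤ 6.3e-8/9.624e-4 = 6.54613e-05.
j ≥ ln(6.54613e-05)/ln(0.4971) = -9.6341/-0.69896 = 13.783.
So 14 more iterations are needed.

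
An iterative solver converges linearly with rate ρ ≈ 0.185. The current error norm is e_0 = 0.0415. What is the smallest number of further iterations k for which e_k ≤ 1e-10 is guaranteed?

After k steps, e_k ≈ 0.0415·0.185^k.
Need 0.185^k ≤ 1e-10/0.0415 = 2.40964e-09.
k ≥ ln(2.40964e-09)/ln(0.185) = -19.8438/-1.68740 = 11.760.
Smallest integer k = 12.

12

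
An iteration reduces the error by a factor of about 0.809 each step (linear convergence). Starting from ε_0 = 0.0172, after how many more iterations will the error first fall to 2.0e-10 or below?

After k steps, ε_k ≈ 0.0172·0.809^k.
Need 0.809^k ≤ 2.0e-10/0.0172 = 1.16279e-08.
k ≥ ln(1.16279e-08)/ln(0.809) = -18.2699/-0.21196 = 86.195.
Smallest integer k = 87.

87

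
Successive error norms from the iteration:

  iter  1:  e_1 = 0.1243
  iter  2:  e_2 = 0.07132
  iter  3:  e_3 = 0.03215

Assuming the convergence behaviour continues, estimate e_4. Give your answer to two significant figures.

First estimate the order: p ≈ ln(e_3/e_2) / ln(e_2/e_1) = ln(0.03215/0.07132)/ln(0.07132/0.1243) = ln(0.450785)/ln(0.573773) ≈ 1.4343.
Then e_4 ≈ e_3·(e_3/e_2)^p = 0.03215·(0.450785)^1.4343 = 0.03215·0.318925 ≈ 0.01025.

1.0e-2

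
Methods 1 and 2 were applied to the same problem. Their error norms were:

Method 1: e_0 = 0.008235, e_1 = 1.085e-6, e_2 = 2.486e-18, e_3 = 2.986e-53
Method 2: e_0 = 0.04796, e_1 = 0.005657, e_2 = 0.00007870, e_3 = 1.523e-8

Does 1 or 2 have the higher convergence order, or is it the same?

Method 1: p ≈ ln(2.986e-53/2.486e-18)/ln(2.486e-18/1.085e-6) ≈ 3.00.
Method 2: p ≈ ln(1.523e-8/0.00007870)/ln(0.00007870/0.005657) ≈ 2.00.
Method 1 has the higher order (≈3.0 vs ≈2.0).

1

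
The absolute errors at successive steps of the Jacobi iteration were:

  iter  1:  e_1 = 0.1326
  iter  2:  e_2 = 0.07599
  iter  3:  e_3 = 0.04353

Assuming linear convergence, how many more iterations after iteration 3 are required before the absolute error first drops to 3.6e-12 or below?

42

Rate ρ ≈ e_3/e_2 = 0.04353/0.07599 = 0.5728.
After j more steps, e_{3+j} ≈ 0.04353·ρ^j; need ρ^j ≤ 3.6e-12/0.04353 = 8.27016e-11.
j ≥ ln(8.27016e-11)/ln(0.5728) = -23.2158/-0.55722 = 41.664.
So 42 more iterations are needed.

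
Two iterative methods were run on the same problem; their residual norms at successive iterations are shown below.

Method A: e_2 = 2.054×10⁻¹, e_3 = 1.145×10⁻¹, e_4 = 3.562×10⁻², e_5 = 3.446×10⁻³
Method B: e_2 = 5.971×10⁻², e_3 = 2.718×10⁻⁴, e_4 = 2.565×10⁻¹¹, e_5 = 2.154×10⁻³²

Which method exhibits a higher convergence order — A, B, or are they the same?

Method A: p ≈ ln(3.446×10⁻³/3.562×10⁻²)/ln(3.562×10⁻²/1.145×10⁻¹) ≈ 2.00.
Method B: p ≈ ln(2.154×10⁻³²/2.565×10⁻¹¹)/ln(2.565×10⁻¹¹/2.718×10⁻⁴) ≈ 3.00.
Method B has the higher order (≈3.0 vs ≈2.0).

B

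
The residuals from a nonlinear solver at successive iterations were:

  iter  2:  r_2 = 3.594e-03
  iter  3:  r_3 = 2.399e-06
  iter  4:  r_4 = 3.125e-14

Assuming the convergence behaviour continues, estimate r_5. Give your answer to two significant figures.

8.2e-34

First estimate the order: p ≈ ln(r_4/r_3) / ln(r_3/r_2) = ln(3.125e-14/2.399e-06)/ln(2.399e-06/3.594e-03) = ln(1.30263e-08)/ln(0.000667501) ≈ 2.4831.
Then r_5 ≈ r_4·(r_4/r_3)^p = 3.125e-14·(1.30263e-08)^2.4831 = 3.125e-14·2.63216e-20 ≈ 8.225e-34.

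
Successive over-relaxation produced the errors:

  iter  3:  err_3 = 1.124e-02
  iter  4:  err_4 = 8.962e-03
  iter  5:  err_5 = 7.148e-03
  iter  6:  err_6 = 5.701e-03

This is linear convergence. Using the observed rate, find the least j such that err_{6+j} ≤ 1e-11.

Rate ρ ≈ err_6/err_5 = 5.701e-03/7.148e-03 = 0.7976.
After j more steps, err_{6+j} ≈ 5.701e-03·ρ^j; need ρ^j ≤ 1e-11/5.701e-03 = 1.75408e-09.
j ≥ ln(1.75408e-09)/ln(0.7976) = -20.1613/-0.22615 = 89.150.
So 90 more iterations are needed.

90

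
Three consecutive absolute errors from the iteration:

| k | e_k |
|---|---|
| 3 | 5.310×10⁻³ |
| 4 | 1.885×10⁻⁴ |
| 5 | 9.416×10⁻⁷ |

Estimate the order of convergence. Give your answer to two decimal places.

1.59

p ≈ ln(e_5/e_4) / ln(e_4/e_3)
  = ln(9.416×10⁻⁷/1.885×10⁻⁴) / ln(1.885×10⁻⁴/5.310×10⁻³)
  = ln(0.00499523) / ln(0.0354991)
  = -5.29927 / -3.33825 ≈ 1.58744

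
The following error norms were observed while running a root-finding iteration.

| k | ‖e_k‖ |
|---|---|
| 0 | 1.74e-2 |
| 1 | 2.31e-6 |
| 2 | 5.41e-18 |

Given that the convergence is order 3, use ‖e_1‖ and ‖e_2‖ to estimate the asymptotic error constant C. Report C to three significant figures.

C ≈ ‖e_2‖ / ‖e_1‖^3
  = 5.41e-18 / (2.31e-6)^3
  = 5.41e-18 / 1.23264e-17 ≈ 0.4389

0.439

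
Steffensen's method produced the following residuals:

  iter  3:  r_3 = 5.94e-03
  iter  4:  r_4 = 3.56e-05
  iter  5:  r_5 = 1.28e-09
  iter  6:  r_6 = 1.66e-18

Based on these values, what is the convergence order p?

2

Consecutive ratios: r_6/r_5 = 1.66e-18/1.28e-09 = 1.29688e-09, r_5/r_4 = 1.28e-09/3.56e-05 = 3.59551e-05.
p ≈ ln(1.29688e-09)/ln(3.59551e-05) = -20.4633/-10.2332 ≈ 2.00.
So the convergence is quadratic (order 2).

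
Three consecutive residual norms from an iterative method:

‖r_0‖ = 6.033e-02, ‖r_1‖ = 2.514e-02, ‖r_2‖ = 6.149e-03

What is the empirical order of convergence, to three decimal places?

p ≈ ln(‖r_2‖/‖r_1‖) / ln(‖r_1‖/‖r_0‖)
  = ln(6.149e-03/2.514e-02) / ln(2.514e-02/6.033e-02)
  = ln(0.24459) / ln(0.416708)
  = -1.408172 / -0.875370 ≈ 1.608659

1.609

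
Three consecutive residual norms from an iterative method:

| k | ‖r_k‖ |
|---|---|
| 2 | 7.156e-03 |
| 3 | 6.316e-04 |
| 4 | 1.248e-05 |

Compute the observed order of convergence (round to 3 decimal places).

p ≈ ln(‖r_4‖/‖r_3‖) / ln(‖r_3‖/‖r_2‖)
  = ln(1.248e-05/6.316e-04) / ln(6.316e-04/7.156e-03)
  = ln(0.0197593) / ln(0.0882616)
  = -3.924131 / -2.427450 ≈ 1.616565

1.617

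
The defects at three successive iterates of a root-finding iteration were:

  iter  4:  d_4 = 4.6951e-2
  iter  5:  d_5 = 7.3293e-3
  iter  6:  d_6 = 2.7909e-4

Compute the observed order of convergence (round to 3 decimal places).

p ≈ ln(d_6/d_5) / ln(d_5/d_4)
  = ln(2.7909e-4/7.3293e-3) / ln(7.3293e-3/4.6951e-2)
  = ln(0.0380787) / ln(0.156105)
  = -3.268100 / -1.857226 ≈ 1.759667

1.760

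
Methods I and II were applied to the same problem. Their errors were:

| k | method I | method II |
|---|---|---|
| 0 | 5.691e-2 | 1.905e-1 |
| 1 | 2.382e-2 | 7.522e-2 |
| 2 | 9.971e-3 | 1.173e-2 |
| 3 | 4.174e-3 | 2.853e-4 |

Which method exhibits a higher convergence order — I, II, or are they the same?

II

Method I: p ≈ ln(4.174e-3/9.971e-3)/ln(9.971e-3/2.382e-2) ≈ 1.00.
Method II: p ≈ ln(2.853e-4/1.173e-2)/ln(1.173e-2/7.522e-2) ≈ 2.00.
Method II has the higher order (≈2.0 vs ≈1.0).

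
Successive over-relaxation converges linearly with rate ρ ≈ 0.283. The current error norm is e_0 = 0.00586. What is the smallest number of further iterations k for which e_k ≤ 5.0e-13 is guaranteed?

After k steps, e_k ≈ 0.00586·0.283^k.
Need 0.283^k ≤ 5.0e-13/0.00586 = 8.53242e-11.
k ≥ ln(8.53242e-11)/ln(0.283) = -23.1846/-1.26231 = 18.367.
Smallest integer k = 19.

19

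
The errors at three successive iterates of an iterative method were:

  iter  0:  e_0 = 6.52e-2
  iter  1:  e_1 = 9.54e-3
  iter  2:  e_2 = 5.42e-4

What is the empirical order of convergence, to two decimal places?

p ≈ ln(e_2/e_1) / ln(e_1/e_0)
  = ln(5.42e-4/9.54e-3) / ln(9.54e-3/6.52e-2)
  = ln(0.0568134) / ln(0.146319)
  = -2.86798 / -1.92197 ≈ 1.49221

1.49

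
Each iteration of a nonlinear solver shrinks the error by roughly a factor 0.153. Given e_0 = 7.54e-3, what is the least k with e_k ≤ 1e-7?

After k steps, e_k ≈ 7.54e-3·0.153^k.
Need 0.153^k ≤ 1e-7/7.54e-3 = 1.32626e-05.
k ≥ ln(1.32626e-05)/ln(0.153) = -11.2306/-1.87732 = 5.982.
Smallest integer k = 6.

6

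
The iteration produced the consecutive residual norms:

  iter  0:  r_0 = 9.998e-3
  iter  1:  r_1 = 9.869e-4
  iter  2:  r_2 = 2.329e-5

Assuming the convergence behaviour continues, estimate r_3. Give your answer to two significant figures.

First estimate the order: p ≈ ln(r_2/r_1) / ln(r_1/r_0) = ln(2.329e-5/9.869e-4)/ln(9.869e-4/9.998e-3) = ln(0.0235991)/ln(0.0987097) ≈ 1.6180.
Then r_3 ≈ r_2·(r_2/r_1)^p = 2.329e-5·(0.0235991)^1.6180 = 2.329e-5·0.00232994 ≈ 5.426e-08.

5.4e-8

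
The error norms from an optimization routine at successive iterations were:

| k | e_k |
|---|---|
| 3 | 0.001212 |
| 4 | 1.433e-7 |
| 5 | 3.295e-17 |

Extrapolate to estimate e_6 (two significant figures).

7.3e-41

First estimate the order: p ≈ ln(e_5/e_4) / ln(e_4/e_3) = ln(3.295e-17/1.433e-7)/ln(1.433e-7/0.001212) = ln(2.29937e-10)/ln(0.000118234) ≈ 2.4542.
Then e_6 ≈ e_5·(e_5/e_4)^p = 3.295e-17·(2.29937e-10)^2.4542 = 3.295e-17·2.21544e-24 ≈ 7.3e-41.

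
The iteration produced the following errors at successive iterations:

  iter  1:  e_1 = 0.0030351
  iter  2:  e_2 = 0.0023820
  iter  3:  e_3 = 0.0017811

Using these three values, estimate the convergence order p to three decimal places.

1.200

p ≈ ln(e_3/e_2) / ln(e_2/e_1)
  = ln(0.0017811/0.0023820) / ln(0.0023820/0.0030351)
  = ln(0.747733) / ln(0.784818)
  = -0.290709 / -0.242303 ≈ 1.199775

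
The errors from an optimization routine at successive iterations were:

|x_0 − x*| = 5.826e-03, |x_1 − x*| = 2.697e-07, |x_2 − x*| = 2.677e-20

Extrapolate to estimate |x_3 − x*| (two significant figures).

2.6e-59

First estimate the order: p ≈ ln(|x_2 − x*|/|x_1 − x*|) / ln(|x_1 − x*|/|x_0 − x*|) = ln(2.677e-20/2.697e-07)/ln(2.697e-07/5.826e-03) = ln(9.92584e-14)/ln(4.62925e-05) ≈ 2.9999.
Then |x_3 − x*| ≈ |x_2 − x*|·(|x_2 − x*|/|x_1 − x*|)^p = 2.677e-20·(9.92584e-14)^2.9999 = 2.677e-20·9.80849e-40 ≈ 2.626e-59.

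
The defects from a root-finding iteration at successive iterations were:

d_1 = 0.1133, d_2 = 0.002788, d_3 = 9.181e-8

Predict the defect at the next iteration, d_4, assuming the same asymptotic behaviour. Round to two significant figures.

3.0e-20

First estimate the order: p ≈ ln(d_3/d_2) / ln(d_2/d_1) = ln(9.181e-8/0.002788)/ln(0.002788/0.1133) = ln(3.29304e-05)/ln(0.0246072) ≈ 2.7859.
Then d_4 ≈ d_3·(d_3/d_2)^p = 9.181e-8·(3.29304e-05)^2.7859 = 9.181e-8·3.25442e-13 ≈ 2.988e-20.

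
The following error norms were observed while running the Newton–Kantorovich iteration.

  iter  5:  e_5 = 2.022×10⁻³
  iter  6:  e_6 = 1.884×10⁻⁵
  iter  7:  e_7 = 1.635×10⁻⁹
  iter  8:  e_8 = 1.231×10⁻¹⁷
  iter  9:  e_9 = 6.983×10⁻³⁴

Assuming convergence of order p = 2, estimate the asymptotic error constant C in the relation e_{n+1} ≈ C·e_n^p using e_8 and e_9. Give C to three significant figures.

4.61

C ≈ e_9 / e_8^2
  = 6.983×10⁻³⁴ / (1.231×10⁻¹⁷)^2
  = 6.983×10⁻³⁴ / 1.51536e-34 ≈ 4.6081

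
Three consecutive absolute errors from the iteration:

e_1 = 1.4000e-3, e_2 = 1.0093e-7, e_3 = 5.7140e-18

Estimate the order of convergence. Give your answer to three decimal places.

2.474

p ≈ ln(e_3/e_2) / ln(e_2/e_1)
  = ln(5.7140e-18/1.0093e-7) / ln(1.0093e-7/1.4000e-3)
  = ln(5.66135e-11) / ln(7.20929e-05)
  = -23.594774 / -9.537555 ≈ 2.473881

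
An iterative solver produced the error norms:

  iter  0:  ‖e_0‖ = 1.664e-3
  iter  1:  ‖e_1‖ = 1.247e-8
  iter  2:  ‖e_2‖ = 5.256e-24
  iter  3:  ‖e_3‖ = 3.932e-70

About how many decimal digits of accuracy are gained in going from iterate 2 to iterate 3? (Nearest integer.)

Digits gained ≈ log₁₀(‖e_2‖/‖e_3‖) = log₁₀(5.256e-24/3.932e-70) = log₁₀(1.33672e+46) ≈ 46.126.

46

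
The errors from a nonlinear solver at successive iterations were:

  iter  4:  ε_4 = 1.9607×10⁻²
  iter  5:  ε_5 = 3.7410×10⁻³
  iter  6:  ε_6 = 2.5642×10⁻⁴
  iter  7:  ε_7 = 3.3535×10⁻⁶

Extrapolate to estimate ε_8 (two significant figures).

First estimate the order: p ≈ ln(ε_7/ε_6) / ln(ε_6/ε_5) = ln(3.3535×10⁻⁶/2.5642×10⁻⁴)/ln(2.5642×10⁻⁴/3.7410×10⁻³) = ln(0.0130782)/ln(0.0685432) ≈ 1.6180.
Then ε_8 ≈ ε_7·(ε_7/ε_6)^p = 3.3535×10⁻⁶·(0.0130782)^1.6180 = 3.3535×10⁻⁶·0.00089655 ≈ 3.007e-09.

3.0e-9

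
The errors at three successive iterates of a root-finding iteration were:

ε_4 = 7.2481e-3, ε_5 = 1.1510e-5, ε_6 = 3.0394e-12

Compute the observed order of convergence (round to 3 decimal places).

p ≈ ln(ε_6/ε_5) / ln(ε_5/ε_4)
  = ln(3.0394e-12/1.1510e-5) / ln(1.1510e-5/7.2481e-3)
  = ln(2.64066e-07) / ln(0.001588)
  = -15.147067 / -6.445280 ≈ 2.350102

2.350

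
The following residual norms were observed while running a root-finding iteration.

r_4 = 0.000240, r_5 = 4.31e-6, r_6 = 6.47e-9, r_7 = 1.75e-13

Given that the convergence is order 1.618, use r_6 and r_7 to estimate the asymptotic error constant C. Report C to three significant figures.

3.11

C ≈ r_7 / r_6^1.618
  = 1.75e-13 / (6.47e-9)^1.618
  = 1.75e-13 / 5.62397e-14 ≈ 3.1117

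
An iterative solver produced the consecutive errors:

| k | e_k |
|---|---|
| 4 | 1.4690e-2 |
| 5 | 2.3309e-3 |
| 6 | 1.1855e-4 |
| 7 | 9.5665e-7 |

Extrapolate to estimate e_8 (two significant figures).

First estimate the order: p ≈ ln(e_7/e_6) / ln(e_6/e_5) = ln(9.5665e-7/1.1855e-4)/ln(1.1855e-4/2.3309e-3) = ln(0.00806959)/ln(0.0508602) ≈ 1.6181.
Then e_8 ≈ e_7·(e_7/e_6)^p = 9.5665e-7·(0.00806959)^1.6181 = 9.5665e-7·0.000410276 ≈ 3.925e-10.

3.9e-10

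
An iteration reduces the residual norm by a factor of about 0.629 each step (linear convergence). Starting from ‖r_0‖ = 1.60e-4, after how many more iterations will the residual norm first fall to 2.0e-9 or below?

After k steps, ‖r_k‖ ≈ 1.60e-4·0.629^k.
Need 0.629^k ≤ 2.0e-9/1.60e-4 = 1.25e-05.
k ≥ ln(1.25e-05)/ln(0.629) = -11.2898/-0.46362 = 24.351.
Smallest integer k = 25.

25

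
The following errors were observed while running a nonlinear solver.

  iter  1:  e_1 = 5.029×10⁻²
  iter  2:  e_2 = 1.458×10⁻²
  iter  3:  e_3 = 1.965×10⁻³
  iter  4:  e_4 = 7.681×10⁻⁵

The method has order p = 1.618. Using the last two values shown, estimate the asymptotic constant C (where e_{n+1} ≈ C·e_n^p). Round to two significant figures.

1.8

C ≈ e_4 / e_3^1.618
  = 7.681×10⁻⁵ / (1.965×10⁻³)^1.618
  = 7.681×10⁻⁵ / 4.17504e-05 ≈ 1.8397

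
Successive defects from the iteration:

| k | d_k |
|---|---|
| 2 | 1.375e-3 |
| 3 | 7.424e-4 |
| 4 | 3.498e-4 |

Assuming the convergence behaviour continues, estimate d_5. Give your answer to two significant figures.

First estimate the order: p ≈ ln(d_4/d_3) / ln(d_3/d_2) = ln(3.498e-4/7.424e-4)/ln(7.424e-4/1.375e-3) = ln(0.471175)/ln(0.539927) ≈ 1.2210.
Then d_5 ≈ d_4·(d_4/d_3)^p = 3.498e-4·(0.471175)^1.2210 = 3.498e-4·0.398984 ≈ 0.0001396.

1.4e-4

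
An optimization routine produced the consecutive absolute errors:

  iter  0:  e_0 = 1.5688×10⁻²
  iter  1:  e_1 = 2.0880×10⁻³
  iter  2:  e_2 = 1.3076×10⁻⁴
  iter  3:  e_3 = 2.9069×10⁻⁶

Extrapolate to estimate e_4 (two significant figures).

First estimate the order: p ≈ ln(e_3/e_2) / ln(e_2/e_1) = ln(2.9069×10⁻⁶/1.3076×10⁻⁴)/ln(1.3076×10⁻⁴/2.0880×10⁻³) = ln(0.0222308)/ln(0.0626245) ≈ 1.3738.
Then e_4 ≈ e_3·(e_3/e_2)^p = 2.9069×10⁻⁶·(0.0222308)^1.3738 = 2.9069×10⁻⁶·0.00535855 ≈ 1.558e-08.

1.6e-8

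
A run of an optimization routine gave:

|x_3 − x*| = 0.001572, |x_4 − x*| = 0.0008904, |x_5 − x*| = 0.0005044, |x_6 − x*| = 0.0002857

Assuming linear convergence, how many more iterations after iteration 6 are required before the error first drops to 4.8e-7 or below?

12

Rate ρ ≈ |x_6 − x*|/|x_5 − x*| = 0.0002857/0.0005044 = 0.5664.
After j more steps, |x_{6+j} − x*| ≈ 0.0002857·ρ^j; need ρ^j ≤ 4.8e-7/0.0002857 = 0.00168008.
j ≥ ln(0.00168008)/ln(0.5664) = -6.3889/-0.56845 = 11.239.
So 12 more iterations are needed.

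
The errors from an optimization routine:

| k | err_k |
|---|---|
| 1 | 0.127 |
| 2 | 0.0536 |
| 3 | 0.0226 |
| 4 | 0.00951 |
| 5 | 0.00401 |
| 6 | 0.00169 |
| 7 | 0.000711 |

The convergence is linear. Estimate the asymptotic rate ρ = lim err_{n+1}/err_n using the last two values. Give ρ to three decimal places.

0.421

ρ ≈ err_7/err_6 = 0.000711/0.00169 = 0.42071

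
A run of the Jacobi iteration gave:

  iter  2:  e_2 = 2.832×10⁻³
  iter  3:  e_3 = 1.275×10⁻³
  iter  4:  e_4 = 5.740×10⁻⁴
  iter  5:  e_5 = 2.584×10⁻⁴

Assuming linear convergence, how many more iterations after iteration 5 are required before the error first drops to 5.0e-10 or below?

Rate ρ ≈ e_5/e_4 = 2.584×10⁻⁴/5.740×10⁻⁴ = 0.4502.
After j more steps, e_{5+j} ≈ 2.584×10⁻⁴·ρ^j; need ρ^j ≤ 5.0e-10/2.584×10⁻⁴ = 1.93498e-06.
j ≥ ln(1.93498e-06)/ln(0.4502) = -13.1554/-0.79806 = 16.484.
So 17 more iterations are needed.

17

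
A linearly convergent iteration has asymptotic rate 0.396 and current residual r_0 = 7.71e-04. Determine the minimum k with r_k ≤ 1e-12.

After k steps, r_k ≈ 7.71e-04·0.396^k.
Need 0.396^k ≤ 1e-12/7.71e-04 = 1.29702e-09.
k ≥ ln(1.29702e-09)/ln(0.396) = -20.4632/-0.92634 = 22.090.
Smallest integer k = 23.

23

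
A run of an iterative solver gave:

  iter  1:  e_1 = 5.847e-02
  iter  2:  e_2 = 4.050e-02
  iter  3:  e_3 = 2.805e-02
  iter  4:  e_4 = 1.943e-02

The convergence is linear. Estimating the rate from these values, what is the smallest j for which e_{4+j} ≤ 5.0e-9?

42

Rate ρ ≈ e_4/e_3 = 1.943e-02/2.805e-02 = 0.6927.
After j more steps, e_{4+j} ≈ 1.943e-02·ρ^j; need ρ^j ≤ 5.0e-9/1.943e-02 = 2.57334e-07.
j ≥ ln(2.57334e-07)/ln(0.6927) = -15.1729/-0.36716 = 41.325.
So 42 more iterations are needed.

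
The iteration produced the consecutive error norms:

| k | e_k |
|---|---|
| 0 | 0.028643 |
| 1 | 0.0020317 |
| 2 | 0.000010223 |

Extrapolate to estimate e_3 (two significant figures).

2.6e-10

First estimate the order: p ≈ ln(e_2/e_1) / ln(e_1/e_0) = ln(0.000010223/0.0020317)/ln(0.0020317/0.028643) = ln(0.00503175)/ln(0.0709318) ≈ 2.0000.
Then e_3 ≈ e_2·(e_2/e_1)^p = 0.000010223·(0.00503175)^2.0000 = 0.000010223·2.53185e-05 ≈ 2.588e-10.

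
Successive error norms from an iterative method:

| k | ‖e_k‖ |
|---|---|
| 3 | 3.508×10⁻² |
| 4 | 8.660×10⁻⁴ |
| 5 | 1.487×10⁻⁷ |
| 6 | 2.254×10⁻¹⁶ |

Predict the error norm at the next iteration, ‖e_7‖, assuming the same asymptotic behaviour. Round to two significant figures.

5.0e-37

First estimate the order: p ≈ ln(‖e_6‖/‖e_5‖) / ln(‖e_5‖/‖e_4‖) = ln(2.254×10⁻¹⁶/1.487×10⁻⁷)/ln(1.487×10⁻⁷/8.660×10⁻⁴) = ln(1.5158e-09)/ln(0.000171709) ≈ 2.3423.
Then ‖e_7‖ ≈ ‖e_6‖·(‖e_6‖/‖e_5‖)^p = 2.254×10⁻¹⁶·(1.5158e-09)^2.3423 = 2.254×10⁻¹⁶·2.19997e-21 ≈ 4.959e-37.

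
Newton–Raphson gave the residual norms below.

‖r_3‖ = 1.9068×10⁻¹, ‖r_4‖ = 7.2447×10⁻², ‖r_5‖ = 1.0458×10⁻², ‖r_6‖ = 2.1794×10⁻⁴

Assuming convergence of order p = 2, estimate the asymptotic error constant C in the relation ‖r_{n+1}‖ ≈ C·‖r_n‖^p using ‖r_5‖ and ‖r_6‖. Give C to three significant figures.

1.99

C ≈ ‖r_6‖ / ‖r_5‖^2
  = 2.1794×10⁻⁴ / (1.0458×10⁻²)^2
  = 2.1794×10⁻⁴ / 0.00010937 ≈ 1.9927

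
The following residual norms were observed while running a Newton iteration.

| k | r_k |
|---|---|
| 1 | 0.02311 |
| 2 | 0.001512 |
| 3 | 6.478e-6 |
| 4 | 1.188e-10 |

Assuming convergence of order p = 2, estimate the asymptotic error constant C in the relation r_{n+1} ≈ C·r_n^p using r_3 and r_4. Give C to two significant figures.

2.8

C ≈ r_4 / r_3^2
  = 1.188e-10 / (6.478e-6)^2
  = 1.188e-10 / 4.19645e-11 ≈ 2.831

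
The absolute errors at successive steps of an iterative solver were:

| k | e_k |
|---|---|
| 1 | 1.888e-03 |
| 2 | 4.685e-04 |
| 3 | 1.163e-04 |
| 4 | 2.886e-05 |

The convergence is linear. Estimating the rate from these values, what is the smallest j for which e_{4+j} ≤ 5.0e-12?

12

Rate ρ ≈ e_4/e_3 = 2.886e-05/1.163e-04 = 0.2482.
After j more steps, e_{4+j} ≈ 2.886e-05·ρ^j; need ρ^j ≤ 5.0e-12/2.886e-05 = 1.7325e-07.
j ≥ ln(1.7325e-07)/ln(0.2482) = -15.5685/-1.39352 = 11.172.
So 12 more iterations are needed.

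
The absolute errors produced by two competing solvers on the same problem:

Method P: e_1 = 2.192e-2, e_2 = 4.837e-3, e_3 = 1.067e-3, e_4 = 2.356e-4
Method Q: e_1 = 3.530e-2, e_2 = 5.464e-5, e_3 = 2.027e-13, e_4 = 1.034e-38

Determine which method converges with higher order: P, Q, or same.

Q

Method P: p ≈ ln(2.356e-4/1.067e-3)/ln(1.067e-3/4.837e-3) ≈ 1.00.
Method Q: p ≈ ln(1.034e-38/2.027e-13)/ln(2.027e-13/5.464e-5) ≈ 3.00.
Method Q has the higher order (≈3.0 vs ≈1.0).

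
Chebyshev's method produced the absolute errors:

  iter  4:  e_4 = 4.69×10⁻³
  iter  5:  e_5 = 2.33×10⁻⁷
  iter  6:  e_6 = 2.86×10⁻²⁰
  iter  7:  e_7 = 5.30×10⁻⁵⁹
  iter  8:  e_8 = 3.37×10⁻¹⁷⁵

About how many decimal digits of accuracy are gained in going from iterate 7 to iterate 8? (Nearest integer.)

Digits gained ≈ log₁₀(e_7/e_8) = log₁₀(5.30×10⁻⁵⁹/3.37×10⁻¹⁷⁵) = log₁₀(1.5727e+116) ≈ 116.197.

116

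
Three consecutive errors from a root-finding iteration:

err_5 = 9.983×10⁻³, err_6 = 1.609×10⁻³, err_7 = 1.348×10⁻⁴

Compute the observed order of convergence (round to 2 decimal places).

p ≈ ln(err_7/err_6) / ln(err_6/err_5)
  = ln(1.348×10⁻⁴/1.609×10⁻³) / ln(1.609×10⁻³/9.983×10⁻³)
  = ln(0.0837787) / ln(0.161174)
  = -2.47958 / -1.82527 ≈ 1.35847

1.36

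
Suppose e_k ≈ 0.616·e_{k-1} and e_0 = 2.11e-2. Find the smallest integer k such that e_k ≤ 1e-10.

After k steps, e_k ≈ 2.11e-2·0.616^k.
Need 0.616^k ≤ 1e-10/2.11e-2 = 4.73934e-09.
k ≥ ln(4.73934e-09)/ln(0.616) = -19.1674/-0.48451 = 39.560.
Smallest integer k = 40.

40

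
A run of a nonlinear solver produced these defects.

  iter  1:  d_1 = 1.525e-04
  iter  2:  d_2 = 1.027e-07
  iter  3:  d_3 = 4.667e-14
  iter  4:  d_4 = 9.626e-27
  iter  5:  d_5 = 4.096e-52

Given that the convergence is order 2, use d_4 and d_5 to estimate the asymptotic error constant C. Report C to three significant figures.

4.42

C ≈ d_5 / d_4^2
  = 4.096e-52 / (9.626e-27)^2
  = 4.096e-52 / 9.26599e-53 ≈ 4.4205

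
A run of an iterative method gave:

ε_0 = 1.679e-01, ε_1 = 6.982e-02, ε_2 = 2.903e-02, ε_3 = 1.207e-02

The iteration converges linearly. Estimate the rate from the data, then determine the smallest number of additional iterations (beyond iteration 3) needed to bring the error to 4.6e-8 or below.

15

Rate ρ ≈ ε_3/ε_2 = 1.207e-02/2.903e-02 = 0.4158.
After j more steps, ε_{3+j} ≈ 1.207e-02·ρ^j; need ρ^j ≤ 4.6e-8/1.207e-02 = 3.8111e-06.
j ≥ ln(3.8111e-06)/ln(0.4158) = -12.4776/-0.87755 = 14.219.
So 15 more iterations are needed.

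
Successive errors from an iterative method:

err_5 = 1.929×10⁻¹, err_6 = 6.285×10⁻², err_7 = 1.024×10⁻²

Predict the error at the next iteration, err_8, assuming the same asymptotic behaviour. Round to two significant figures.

First estimate the order: p ≈ ln(err_7/err_6) / ln(err_6/err_5) = ln(1.024×10⁻²/6.285×10⁻²)/ln(6.285×10⁻²/1.929×10⁻¹) = ln(0.162928)/ln(0.325816) ≈ 1.6180.
Then err_8 ≈ err_7·(err_7/err_6)^p = 1.024×10⁻²·(0.162928)^1.6180 = 1.024×10⁻²·0.0530896 ≈ 0.0005436.

5.4e-4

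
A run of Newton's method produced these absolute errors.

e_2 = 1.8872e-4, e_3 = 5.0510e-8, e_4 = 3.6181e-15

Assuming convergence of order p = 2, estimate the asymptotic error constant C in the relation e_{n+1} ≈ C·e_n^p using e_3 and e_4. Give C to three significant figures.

C ≈ e_4 / e_3^2
  = 3.6181e-15 / (5.0510e-8)^2
  = 3.6181e-15 / 2.55126e-15 ≈ 1.4182

1.42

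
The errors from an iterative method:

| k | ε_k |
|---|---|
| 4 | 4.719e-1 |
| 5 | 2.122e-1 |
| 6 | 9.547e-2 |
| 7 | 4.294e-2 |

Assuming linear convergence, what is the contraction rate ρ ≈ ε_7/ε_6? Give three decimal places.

ρ ≈ ε_7/ε_6 = 4.294e-2/9.547e-2 = 0.44977

0.450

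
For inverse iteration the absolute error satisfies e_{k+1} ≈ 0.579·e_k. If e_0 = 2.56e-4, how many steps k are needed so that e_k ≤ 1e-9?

23

After k steps, e_k ≈ 2.56e-4·0.579^k.
Need 0.579^k ≤ 1e-9/2.56e-4 = 3.90625e-06.
k ≥ ln(3.90625e-06)/ln(0.579) = -12.4529/-0.54645 = 22.789.
Smallest integer k = 23.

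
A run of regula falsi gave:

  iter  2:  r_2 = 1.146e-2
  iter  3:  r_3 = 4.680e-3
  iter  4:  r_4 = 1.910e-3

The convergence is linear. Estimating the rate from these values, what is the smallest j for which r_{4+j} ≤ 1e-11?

22

Rate ρ ≈ r_4/r_3 = 1.910e-3/4.680e-3 = 0.4081.
After j more steps, r_{4+j} ≈ 1.910e-3·ρ^j; need ρ^j ≤ 1e-11/1.910e-3 = 5.2356e-09.
j ≥ ln(5.2356e-09)/ln(0.4081) = -19.0678/-0.89624 = 21.275.
So 22 more iterations are needed.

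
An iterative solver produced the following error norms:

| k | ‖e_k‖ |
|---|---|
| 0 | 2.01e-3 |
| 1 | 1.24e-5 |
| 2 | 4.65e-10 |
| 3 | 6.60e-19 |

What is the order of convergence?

Consecutive ratios: ‖e_3‖/‖e_2‖ = 6.60e-19/4.65e-10 = 1.41935e-09, ‖e_2‖/‖e_1‖ = 4.65e-10/1.24e-5 = 3.75e-05.
p ≈ ln(1.41935e-09)/ln(3.75e-05) = -20.3731/-10.1912 ≈ 2.00.
So the convergence is quadratic (order 2).

2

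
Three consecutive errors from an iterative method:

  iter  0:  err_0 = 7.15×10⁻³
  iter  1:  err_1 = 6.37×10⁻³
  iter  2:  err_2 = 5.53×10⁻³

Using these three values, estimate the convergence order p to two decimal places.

1.22

p ≈ ln(err_2/err_1) / ln(err_1/err_0)
  = ln(5.53×10⁻³/6.37×10⁻³) / ln(6.37×10⁻³/7.15×10⁻³)
  = ln(0.868132) / ln(0.890909)
  = -0.14141 / -0.11551 ≈ 1.22422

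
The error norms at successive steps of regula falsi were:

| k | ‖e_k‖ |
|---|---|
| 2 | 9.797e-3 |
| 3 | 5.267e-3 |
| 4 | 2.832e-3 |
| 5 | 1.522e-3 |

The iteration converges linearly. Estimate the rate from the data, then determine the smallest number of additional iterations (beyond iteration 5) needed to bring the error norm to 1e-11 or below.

Rate ρ ≈ ‖e_5‖/‖e_4‖ = 1.522e-3/2.832e-3 = 0.5374.
After j more steps, ‖e_{5+j}‖ ≈ 1.522e-3·ρ^j; need ρ^j ≤ 1e-11/1.522e-3 = 6.5703e-09.
j ≥ ln(6.5703e-09)/ln(0.5374) = -18.8407/-0.62101 = 30.339.
So 31 more iterations are needed.

31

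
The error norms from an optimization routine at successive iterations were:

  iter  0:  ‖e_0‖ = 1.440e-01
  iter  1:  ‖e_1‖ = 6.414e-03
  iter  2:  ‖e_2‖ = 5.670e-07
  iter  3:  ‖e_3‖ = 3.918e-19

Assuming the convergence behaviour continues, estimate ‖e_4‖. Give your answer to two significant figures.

1.3e-55

First estimate the order: p ≈ ln(‖e_3‖/‖e_2‖) / ln(‖e_2‖/‖e_1‖) = ln(3.918e-19/5.670e-07)/ln(5.670e-07/6.414e-03) = ln(6.91005e-13)/ln(8.84004e-05) ≈ 3.0000.
Then ‖e_4‖ ≈ ‖e_3‖·(‖e_3‖/‖e_2‖)^p = 3.918e-19·(6.91005e-13)^3.0000 = 3.918e-19·3.29947e-37 ≈ 1.293e-55.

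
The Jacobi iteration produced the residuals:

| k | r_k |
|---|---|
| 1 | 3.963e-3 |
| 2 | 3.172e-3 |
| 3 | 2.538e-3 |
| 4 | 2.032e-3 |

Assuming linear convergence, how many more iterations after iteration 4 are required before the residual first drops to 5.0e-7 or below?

38

Rate ρ ≈ r_4/r_3 = 2.032e-3/2.538e-3 = 0.8006.
After j more steps, r_{4+j} ≈ 2.032e-3·ρ^j; need ρ^j ≤ 5.0e-7/2.032e-3 = 0.000246063.
j ≥ ln(0.000246063)/ln(0.8006) = -8.3099/-0.22239 = 37.366.
So 38 more iterations are needed.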